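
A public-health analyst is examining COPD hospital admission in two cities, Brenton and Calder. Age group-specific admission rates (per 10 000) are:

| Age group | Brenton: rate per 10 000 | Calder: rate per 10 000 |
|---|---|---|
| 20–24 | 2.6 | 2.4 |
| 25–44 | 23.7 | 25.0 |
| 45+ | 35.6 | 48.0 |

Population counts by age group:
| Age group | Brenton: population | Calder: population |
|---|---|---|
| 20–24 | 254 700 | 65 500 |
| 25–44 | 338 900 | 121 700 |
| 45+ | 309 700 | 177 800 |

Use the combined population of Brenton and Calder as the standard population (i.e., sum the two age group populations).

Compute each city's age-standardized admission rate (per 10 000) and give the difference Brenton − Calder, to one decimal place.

Combined standard total = 1 268 300; weights = 0.2525, 0.3632, 0.3844.
Brenton: 0.2525×2.6 + 0.3632×23.7 + 0.3844×35.6 = 22.9470 per 10 000.
Calder: 0.2525×2.4 + 0.3632×25.0 + 0.3844×48.0 = 28.1349 per 10 000.
Difference = 22.9470 − 28.1349 = -5.1878.

-5.2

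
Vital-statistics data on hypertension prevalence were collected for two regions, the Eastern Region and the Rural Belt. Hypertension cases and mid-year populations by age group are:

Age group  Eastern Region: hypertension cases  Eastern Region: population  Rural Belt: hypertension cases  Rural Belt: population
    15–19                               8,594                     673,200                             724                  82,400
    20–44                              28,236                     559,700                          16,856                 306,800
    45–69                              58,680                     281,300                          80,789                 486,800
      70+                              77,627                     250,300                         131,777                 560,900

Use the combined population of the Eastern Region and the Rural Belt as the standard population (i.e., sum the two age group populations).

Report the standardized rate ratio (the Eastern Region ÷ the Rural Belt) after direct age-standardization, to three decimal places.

1.249

Age-specific rates per 1,000 for the Eastern Region: 12.766, 50.448, 208.603, 310.136.
For the Rural Belt: 8.786, 54.941, 165.959, 234.938.
Combined standard total = 3,201,400; weights = 0.2360, 0.2707, 0.2399, 0.2534.
The Eastern Region: 0.2360×12.766 + 0.2707×50.448 + 0.2399×208.603 + 0.2534×310.136 = 145.3019 per 1,000.
The Rural Belt: 0.2360×8.786 + 0.2707×54.941 + 0.2399×165.959 + 0.2534×234.938 = 116.2932 per 1,000.
Ratio = 145.3019 ÷ 116.2932 = 1.24944.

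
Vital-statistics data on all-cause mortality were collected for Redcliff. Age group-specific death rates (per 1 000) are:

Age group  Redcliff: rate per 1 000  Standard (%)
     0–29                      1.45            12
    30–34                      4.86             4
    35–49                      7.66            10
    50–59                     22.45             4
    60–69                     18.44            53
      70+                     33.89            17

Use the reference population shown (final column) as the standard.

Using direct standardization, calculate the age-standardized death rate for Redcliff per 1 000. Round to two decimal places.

Standard weights: 0.12, 0.04, 0.10, 0.04, 0.53, 0.17.
Standardized rate: 0.1200×1.45 + 0.0400×4.86 + 0.1000×7.66 + 0.0400×22.45 + 0.5300×18.44 + 0.1700×33.89 = 17.5669 per 1 000.

17.57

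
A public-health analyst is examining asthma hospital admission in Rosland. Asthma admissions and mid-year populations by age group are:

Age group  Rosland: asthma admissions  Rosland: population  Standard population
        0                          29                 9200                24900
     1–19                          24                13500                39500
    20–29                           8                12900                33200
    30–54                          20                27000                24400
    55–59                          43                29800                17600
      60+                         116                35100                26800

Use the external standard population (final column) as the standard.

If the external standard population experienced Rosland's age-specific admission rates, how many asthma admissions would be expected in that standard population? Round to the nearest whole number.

301

Age-specific rates per 10000 for Rosland: 31.52, 17.78, 6.20, 7.41, 14.43, 33.05.
Expected asthma admissions = Σ (standard pop × age-specific rate ÷ 10000)
= 24900×31.52/10000 + 39500×17.78/10000 + 33200×6.20/10000 + 24400×7.41/10000 + 17600×14.43/10000 + 26800×33.05/10000
= 78.49 + 70.22 + 20.59 + 18.07 + 25.40 + 88.57 = 301.34.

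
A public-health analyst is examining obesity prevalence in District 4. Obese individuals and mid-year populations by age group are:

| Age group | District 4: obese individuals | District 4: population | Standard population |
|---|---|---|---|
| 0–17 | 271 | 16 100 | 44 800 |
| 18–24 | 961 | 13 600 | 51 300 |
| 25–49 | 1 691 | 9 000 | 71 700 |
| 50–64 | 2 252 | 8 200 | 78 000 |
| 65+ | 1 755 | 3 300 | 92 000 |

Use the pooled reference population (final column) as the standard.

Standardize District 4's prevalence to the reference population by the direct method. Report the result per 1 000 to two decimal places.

Age-specific rates per 1 000 for District 4: 16.832, 70.662, 187.889, 274.634, 531.818.
Standard total = 337 800; weights = 0.1326, 0.1519, 0.2123, 0.2309, 0.2724.
Standardized rate: 0.1326×16.832 + 0.1519×70.662 + 0.2123×187.889 + 0.2309×274.634 + 0.2724×531.818 = 261.0995 per 1 000.

261.10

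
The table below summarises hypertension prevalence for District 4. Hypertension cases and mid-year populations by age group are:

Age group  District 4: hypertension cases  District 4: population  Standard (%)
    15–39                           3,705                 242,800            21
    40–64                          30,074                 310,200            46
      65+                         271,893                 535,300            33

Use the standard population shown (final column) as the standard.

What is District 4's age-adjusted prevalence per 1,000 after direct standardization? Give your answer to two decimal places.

Age-specific rates per 1,000 for District 4: 15.259, 96.950, 507.926.
Standard weights: 0.21, 0.46, 0.33.
Standardized rate: 0.2100×15.259 + 0.4600×96.950 + 0.3300×507.926 = 215.4174 per 1,000.

215.42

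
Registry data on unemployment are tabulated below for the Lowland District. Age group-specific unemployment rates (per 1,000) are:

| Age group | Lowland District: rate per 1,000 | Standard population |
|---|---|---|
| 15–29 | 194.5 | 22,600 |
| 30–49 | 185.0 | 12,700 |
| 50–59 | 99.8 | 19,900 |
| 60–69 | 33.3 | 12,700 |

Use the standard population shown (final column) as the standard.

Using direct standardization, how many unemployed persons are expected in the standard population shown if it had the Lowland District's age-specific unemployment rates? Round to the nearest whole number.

9154

Expected unemployed persons = Σ (standard pop × age-specific rate ÷ 1,000)
= 22,600×194.5/1,000 + 12,700×185.0/1,000 + 19,900×99.8/1,000 + 12,700×33.3/1,000
= 4395.70 + 2349.50 + 1986.02 + 422.91 = 9154.13.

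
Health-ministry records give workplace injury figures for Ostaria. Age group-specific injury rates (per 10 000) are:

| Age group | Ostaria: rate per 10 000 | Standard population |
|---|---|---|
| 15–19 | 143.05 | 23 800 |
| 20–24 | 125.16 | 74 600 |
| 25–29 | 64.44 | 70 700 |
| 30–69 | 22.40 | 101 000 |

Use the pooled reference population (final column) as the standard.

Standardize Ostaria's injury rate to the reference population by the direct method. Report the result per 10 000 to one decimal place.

72.4

Standard total = 270 100; weights = 0.0881, 0.2762, 0.2618, 0.3739.
Standardized rate: 0.0881×143.05 + 0.2762×125.16 + 0.2618×64.44 + 0.3739×22.40 = 72.4170 per 10 000.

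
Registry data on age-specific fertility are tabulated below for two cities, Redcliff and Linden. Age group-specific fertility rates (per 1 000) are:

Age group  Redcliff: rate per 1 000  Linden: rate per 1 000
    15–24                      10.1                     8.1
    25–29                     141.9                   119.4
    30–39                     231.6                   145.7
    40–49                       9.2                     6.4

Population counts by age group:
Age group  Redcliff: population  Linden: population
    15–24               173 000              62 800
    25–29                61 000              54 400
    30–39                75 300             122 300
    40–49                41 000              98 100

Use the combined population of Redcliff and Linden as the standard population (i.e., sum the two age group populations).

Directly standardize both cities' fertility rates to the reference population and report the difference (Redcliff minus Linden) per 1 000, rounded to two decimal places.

Combined standard total = 687 900; weights = 0.3428, 0.1678, 0.2873, 0.2022.
Redcliff: 0.3428×10.1 + 0.1678×141.9 + 0.2873×231.6 + 0.2022×9.2 = 95.6545 per 1 000.
Linden: 0.3428×8.1 + 0.1678×119.4 + 0.2873×145.7 + 0.2022×6.4 = 65.9533 per 1 000.
Difference = 95.6545 − 65.9533 = 29.7011.

29.70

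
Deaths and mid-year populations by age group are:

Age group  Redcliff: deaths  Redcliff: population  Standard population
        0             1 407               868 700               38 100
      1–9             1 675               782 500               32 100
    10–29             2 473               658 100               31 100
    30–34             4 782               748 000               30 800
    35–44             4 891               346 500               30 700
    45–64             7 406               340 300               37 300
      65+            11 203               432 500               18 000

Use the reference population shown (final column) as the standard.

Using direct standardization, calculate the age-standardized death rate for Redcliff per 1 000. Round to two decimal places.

9.88

Age-specific rates per 1 000 for Redcliff: 1.620, 2.141, 3.758, 6.393, 14.115, 21.763, 25.903.
Standard total = 218 100; weights = 0.1747, 0.1472, 0.1426, 0.1412, 0.1408, 0.1710, 0.0825.
Standardized rate: 0.1747×1.620 + 0.1472×2.141 + 0.1426×3.758 + 0.1412×6.393 + 0.1408×14.115 + 0.1710×21.763 + 0.0825×25.903 = 9.8833 per 1 000.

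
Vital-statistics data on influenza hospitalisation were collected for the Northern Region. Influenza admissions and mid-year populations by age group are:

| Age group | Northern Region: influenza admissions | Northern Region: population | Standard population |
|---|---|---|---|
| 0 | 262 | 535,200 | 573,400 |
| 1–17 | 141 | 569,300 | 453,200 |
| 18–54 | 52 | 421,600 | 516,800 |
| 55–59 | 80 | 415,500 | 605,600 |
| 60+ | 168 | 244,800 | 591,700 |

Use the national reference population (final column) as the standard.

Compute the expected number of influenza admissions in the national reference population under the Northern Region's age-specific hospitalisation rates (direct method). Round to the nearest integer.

Age-specific rates per 100,000 for the Northern Region: 48.95, 24.77, 12.33, 19.25, 68.63.
Expected influenza admissions = Σ (standard pop × age-specific rate ÷ 100,000)
= 573,400×48.95/100,000 + 453,200×24.77/100,000 + 516,800×12.33/100,000 + 605,600×19.25/100,000 + 591,700×68.63/100,000
= 280.70 + 112.25 + 63.74 + 116.60 + 406.07 = 979.36.

979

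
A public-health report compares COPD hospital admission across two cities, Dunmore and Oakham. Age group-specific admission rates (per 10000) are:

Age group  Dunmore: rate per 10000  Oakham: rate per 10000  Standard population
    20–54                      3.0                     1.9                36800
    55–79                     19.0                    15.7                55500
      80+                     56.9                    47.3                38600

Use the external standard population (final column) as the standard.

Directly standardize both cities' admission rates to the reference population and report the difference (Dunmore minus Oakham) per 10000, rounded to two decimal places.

4.54

Standard total = 130900; weights = 0.2811, 0.4240, 0.2949.
Dunmore: 0.2811×3.0 + 0.4240×19.0 + 0.2949×56.9 = 25.6779 per 10000.
Oakham: 0.2811×1.9 + 0.4240×15.7 + 0.2949×47.3 = 21.1387 per 10000.
Difference = 25.6779 − 21.1387 = 4.5393.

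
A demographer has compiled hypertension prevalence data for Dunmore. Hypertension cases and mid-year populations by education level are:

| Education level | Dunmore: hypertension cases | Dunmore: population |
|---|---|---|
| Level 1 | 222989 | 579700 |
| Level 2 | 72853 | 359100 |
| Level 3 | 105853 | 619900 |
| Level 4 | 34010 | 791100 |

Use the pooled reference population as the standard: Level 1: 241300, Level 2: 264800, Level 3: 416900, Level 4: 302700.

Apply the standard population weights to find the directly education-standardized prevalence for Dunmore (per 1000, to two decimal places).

Education-specific rates per 1000 for Dunmore: 384.663, 202.877, 170.758, 42.991.
Standard total = 1225700; weights = 0.1969, 0.2160, 0.3401, 0.2470.
Standardized rate: 0.1969×384.663 + 0.2160×202.877 + 0.3401×170.758 + 0.2470×42.991 = 188.2543 per 1000.

188.25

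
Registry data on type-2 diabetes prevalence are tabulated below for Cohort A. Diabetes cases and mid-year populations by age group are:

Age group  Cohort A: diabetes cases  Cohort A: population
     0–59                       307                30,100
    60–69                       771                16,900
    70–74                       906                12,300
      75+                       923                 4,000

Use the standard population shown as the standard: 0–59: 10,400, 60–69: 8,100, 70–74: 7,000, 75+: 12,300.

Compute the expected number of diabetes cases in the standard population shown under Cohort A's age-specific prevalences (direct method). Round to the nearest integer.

3829

Age-specific rates per 1,000 for Cohort A: 10.199, 45.621, 73.659, 230.750.
Expected diabetes cases = Σ (standard pop × age-specific rate ÷ 1,000)
= 10,400×10.199/1,000 + 8,100×45.621/1,000 + 7,000×73.659/1,000 + 12,300×230.750/1,000
= 106.07 + 369.53 + 515.61 + 2838.22 = 3829.44.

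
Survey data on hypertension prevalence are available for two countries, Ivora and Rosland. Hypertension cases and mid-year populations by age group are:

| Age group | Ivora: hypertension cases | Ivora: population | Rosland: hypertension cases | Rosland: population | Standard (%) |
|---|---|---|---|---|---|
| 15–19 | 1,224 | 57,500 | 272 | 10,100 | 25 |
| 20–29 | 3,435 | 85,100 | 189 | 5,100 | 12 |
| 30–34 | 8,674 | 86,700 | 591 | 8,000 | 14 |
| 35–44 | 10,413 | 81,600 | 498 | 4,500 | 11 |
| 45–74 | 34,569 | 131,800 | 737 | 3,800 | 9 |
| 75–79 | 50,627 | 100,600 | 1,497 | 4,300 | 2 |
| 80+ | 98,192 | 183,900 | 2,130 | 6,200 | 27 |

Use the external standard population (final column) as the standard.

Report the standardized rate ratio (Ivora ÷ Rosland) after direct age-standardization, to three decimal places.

Age-specific rates per 1,000 for Ivora: 21.287, 40.364, 100.046, 127.610, 262.284, 503.250, 533.942.
For Rosland: 26.931, 37.059, 73.875, 110.667, 193.947, 348.140, 343.548.
Standard weights: 0.25, 0.12, 0.14, 0.11, 0.09, 0.02, 0.27.
Ivora: 0.2500×21.287 + 0.1200×40.364 + 0.1400×100.046 + 0.1100×127.610 + 0.0900×262.284 + 0.0200×503.250 + 0.2700×533.942 = 216.0440 per 1,000.
Rosland: 0.2500×26.931 + 0.1200×37.059 + 0.1400×73.875 + 0.1100×110.667 + 0.0900×193.947 + 0.0200×348.140 + 0.2700×343.548 = 150.8717 per 1,000.
Ratio = 216.0440 ÷ 150.8717 = 1.43197.

1.432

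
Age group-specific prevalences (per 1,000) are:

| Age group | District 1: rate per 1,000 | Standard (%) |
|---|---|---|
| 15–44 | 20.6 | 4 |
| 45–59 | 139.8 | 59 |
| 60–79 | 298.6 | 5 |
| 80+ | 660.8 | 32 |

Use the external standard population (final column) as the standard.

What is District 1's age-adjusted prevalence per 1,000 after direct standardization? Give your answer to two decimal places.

309.69

Standard weights: 0.04, 0.59, 0.05, 0.32.
Standardized rate: 0.0400×20.6 + 0.5900×139.8 + 0.0500×298.6 + 0.3200×660.8 = 309.6920 per 1,000.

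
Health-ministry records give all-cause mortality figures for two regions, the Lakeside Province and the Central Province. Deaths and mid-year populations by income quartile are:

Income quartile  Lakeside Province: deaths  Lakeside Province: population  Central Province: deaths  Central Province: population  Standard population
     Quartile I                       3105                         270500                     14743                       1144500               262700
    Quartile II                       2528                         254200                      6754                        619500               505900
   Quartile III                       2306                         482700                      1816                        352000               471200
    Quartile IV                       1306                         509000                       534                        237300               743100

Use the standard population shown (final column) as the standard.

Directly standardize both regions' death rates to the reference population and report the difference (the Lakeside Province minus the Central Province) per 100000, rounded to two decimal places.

-40.26

Income-specific rates per 100000 for the Lakeside Province: 1147.87, 994.49, 477.73, 256.58.
For the Central Province: 1288.16, 1090.23, 515.91, 225.03.
Standard total = 1982900; weights = 0.1325, 0.2551, 0.2376, 0.3748.
The Lakeside Province: 0.1325×1147.87 + 0.2551×994.49 + 0.2376×477.73 + 0.3748×256.58 = 615.4784 per 100000.
The Central Province: 0.1325×1288.16 + 0.2551×1090.23 + 0.2376×515.91 + 0.3748×225.03 = 655.7399 per 100000.
Difference = 615.4784 − 655.7399 = -40.2614.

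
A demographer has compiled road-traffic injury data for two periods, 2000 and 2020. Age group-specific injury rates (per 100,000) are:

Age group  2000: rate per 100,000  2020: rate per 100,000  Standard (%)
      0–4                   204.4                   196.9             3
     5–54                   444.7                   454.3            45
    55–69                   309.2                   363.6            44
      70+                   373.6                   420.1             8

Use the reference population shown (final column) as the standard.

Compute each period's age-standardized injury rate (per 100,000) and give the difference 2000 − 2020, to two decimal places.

Standard weights: 0.03, 0.45, 0.44, 0.08.
2000: 0.0300×204.4 + 0.4500×444.7 + 0.4400×309.2 + 0.0800×373.6 = 372.1830 per 100,000.
2020: 0.0300×196.9 + 0.4500×454.3 + 0.4400×363.6 + 0.0800×420.1 = 403.9340 per 100,000.
Difference = 372.1830 − 403.9340 = -31.7510.

-31.75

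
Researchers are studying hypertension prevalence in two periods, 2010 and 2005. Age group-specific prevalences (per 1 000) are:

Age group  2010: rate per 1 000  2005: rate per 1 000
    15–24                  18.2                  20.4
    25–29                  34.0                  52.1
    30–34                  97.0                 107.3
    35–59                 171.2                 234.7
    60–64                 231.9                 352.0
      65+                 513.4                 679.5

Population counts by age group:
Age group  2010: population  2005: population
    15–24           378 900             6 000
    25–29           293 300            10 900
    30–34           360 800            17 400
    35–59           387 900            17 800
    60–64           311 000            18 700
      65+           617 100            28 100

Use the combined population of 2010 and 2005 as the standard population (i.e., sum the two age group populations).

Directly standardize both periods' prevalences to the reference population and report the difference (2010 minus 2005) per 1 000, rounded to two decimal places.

-74.67

Combined standard total = 2 447 900; weights = 0.1572, 0.1243, 0.1545, 0.1657, 0.1347, 0.2636.
2010: 0.1572×18.2 + 0.1243×34.0 + 0.1545×97.0 + 0.1657×171.2 + 0.1347×231.9 + 0.2636×513.4 = 216.9992 per 1 000.
2005: 0.1572×20.4 + 0.1243×52.1 + 0.1545×107.3 + 0.1657×234.7 + 0.1347×352.0 + 0.2636×679.5 = 291.6652 per 1 000.
Difference = 216.9992 − 291.6652 = -74.6660.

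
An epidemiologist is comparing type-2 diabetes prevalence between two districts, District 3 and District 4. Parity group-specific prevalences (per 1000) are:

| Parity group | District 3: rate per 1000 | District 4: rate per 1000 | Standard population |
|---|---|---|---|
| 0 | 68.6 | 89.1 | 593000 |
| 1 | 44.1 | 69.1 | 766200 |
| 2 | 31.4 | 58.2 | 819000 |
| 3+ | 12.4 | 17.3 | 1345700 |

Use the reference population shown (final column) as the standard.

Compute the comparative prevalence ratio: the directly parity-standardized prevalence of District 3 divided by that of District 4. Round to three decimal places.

Standard total = 3523900; weights = 0.1683, 0.2174, 0.2324, 0.3819.
District 3: 0.1683×68.6 + 0.2174×44.1 + 0.2324×31.4 + 0.3819×12.4 = 33.1657 per 1000.
District 4: 0.1683×89.1 + 0.2174×69.1 + 0.2324×58.2 + 0.3819×17.3 = 50.1510 per 1000.
Ratio = 33.1657 ÷ 50.1510 = 0.66132.

0.661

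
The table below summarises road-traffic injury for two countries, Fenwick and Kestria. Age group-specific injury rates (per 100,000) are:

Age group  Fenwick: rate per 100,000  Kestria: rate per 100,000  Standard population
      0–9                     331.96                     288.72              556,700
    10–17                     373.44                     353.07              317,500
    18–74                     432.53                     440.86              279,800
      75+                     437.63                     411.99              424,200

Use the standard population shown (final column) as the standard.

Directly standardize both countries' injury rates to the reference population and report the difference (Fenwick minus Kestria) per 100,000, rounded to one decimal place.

24.8

Standard total = 1,578,200; weights = 0.3527, 0.2012, 0.1773, 0.2688.
Fenwick: 0.3527×331.96 + 0.2012×373.44 + 0.1773×432.53 + 0.2688×437.63 = 386.5377 per 100,000.
Kestria: 0.3527×288.72 + 0.2012×353.07 + 0.1773×440.86 + 0.2688×411.99 = 361.7722 per 100,000.
Difference = 386.5377 − 361.7722 = 24.7655.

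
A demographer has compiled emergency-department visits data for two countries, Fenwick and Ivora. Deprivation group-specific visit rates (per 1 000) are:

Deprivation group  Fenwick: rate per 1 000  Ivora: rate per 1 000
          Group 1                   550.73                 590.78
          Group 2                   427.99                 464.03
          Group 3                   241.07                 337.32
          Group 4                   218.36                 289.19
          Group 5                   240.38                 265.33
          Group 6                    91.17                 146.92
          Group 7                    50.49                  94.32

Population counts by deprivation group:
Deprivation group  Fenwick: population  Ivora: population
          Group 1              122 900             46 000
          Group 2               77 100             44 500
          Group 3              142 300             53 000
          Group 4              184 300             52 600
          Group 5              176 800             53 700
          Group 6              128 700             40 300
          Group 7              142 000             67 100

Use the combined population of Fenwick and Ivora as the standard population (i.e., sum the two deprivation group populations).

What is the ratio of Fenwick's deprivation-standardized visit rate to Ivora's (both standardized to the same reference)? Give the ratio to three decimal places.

0.821

Combined standard total = 1 331 300; weights = 0.1269, 0.0913, 0.1467, 0.1779, 0.1731, 0.1269, 0.1571.
Fenwick: 0.1269×550.73 + 0.0913×427.99 + 0.1467×241.07 + 0.1779×218.36 + 0.1731×240.38 + 0.1269×91.17 + 0.1571×50.49 = 244.3064 per 1 000.
Ivora: 0.1269×590.78 + 0.0913×464.03 + 0.1467×337.32 + 0.1779×289.19 + 0.1731×265.33 + 0.1269×146.92 + 0.1571×94.32 = 297.6841 per 1 000.
Ratio = 244.3064 ÷ 297.6841 = 0.82069.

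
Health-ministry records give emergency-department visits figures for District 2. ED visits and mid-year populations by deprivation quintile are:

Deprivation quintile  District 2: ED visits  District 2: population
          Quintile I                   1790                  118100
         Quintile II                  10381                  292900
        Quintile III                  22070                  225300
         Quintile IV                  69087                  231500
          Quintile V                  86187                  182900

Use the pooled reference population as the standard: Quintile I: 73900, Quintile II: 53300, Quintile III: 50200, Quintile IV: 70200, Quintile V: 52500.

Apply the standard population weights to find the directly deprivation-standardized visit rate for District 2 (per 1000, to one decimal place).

178.7

Deprivation-specific rates per 1000 for District 2: 15.157, 35.442, 97.958, 298.432, 471.225.
Standard total = 300100; weights = 0.2463, 0.1776, 0.1673, 0.2339, 0.1749.
Standardized rate: 0.2463×15.157 + 0.1776×35.442 + 0.1673×97.958 + 0.2339×298.432 + 0.1749×471.225 = 178.6600 per 1000.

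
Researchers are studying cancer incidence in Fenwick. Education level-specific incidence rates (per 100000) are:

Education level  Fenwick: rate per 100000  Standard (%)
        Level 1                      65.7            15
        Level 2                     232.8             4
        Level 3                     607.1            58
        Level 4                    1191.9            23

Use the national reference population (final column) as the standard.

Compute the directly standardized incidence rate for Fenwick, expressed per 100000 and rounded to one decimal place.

Standard weights: 0.15, 0.04, 0.58, 0.23.
Standardized rate: 0.1500×65.7 + 0.0400×232.8 + 0.5800×607.1 + 0.2300×1191.9 = 645.4220 per 100000.

645.4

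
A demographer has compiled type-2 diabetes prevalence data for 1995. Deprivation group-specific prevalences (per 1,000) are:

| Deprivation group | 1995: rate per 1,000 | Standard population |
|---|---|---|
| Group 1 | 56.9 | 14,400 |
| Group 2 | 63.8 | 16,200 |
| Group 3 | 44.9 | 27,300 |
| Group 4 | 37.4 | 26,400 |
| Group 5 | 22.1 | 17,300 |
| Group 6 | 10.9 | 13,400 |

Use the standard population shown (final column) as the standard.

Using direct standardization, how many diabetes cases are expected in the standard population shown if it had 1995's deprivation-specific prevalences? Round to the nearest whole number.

Expected diabetes cases = Σ (standard pop × deprivation-specific rate ÷ 1,000)
= 14,400×56.9/1,000 + 16,200×63.8/1,000 + 27,300×44.9/1,000 + 26,400×37.4/1,000 + 17,300×22.1/1,000 + 13,400×10.9/1,000
= 819.36 + 1033.56 + 1225.77 + 987.36 + 382.33 + 146.06 = 4594.44.

4594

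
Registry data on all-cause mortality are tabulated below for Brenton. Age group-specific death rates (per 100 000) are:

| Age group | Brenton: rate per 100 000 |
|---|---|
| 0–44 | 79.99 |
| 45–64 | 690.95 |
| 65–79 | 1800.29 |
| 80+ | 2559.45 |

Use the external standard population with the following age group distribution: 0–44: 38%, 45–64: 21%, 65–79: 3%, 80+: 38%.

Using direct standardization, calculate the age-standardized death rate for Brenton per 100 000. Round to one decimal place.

Standard weights: 0.38, 0.21, 0.03, 0.38.
Standardized rate: 0.3800×79.99 + 0.2100×690.95 + 0.0300×1800.29 + 0.3800×2559.45 = 1202.0954 per 100 000.

1202.1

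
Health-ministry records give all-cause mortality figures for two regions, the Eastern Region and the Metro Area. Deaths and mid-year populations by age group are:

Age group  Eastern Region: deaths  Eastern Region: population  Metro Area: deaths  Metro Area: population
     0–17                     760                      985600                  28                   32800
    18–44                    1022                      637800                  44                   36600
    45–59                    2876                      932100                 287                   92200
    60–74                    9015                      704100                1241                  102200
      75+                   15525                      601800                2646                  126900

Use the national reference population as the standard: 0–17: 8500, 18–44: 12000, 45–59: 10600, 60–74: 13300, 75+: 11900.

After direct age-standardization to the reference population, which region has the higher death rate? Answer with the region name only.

Eastern Region

Age-specific rates per 100000 for the Eastern Region: 77.11, 160.24, 308.55, 1280.36, 2579.76.
For the Metro Area: 85.37, 120.22, 311.28, 1214.29, 2085.11.
Standard total = 56300; weights = 0.1510, 0.2131, 0.1883, 0.2362, 0.2114.
The Eastern Region: 0.1510×77.11 + 0.2131×160.24 + 0.1883×308.55 + 0.2362×1280.36 + 0.2114×2579.76 = 951.6314 per 100000.
The Metro Area: 0.1510×85.37 + 0.2131×120.22 + 0.1883×311.28 + 0.2362×1214.29 + 0.2114×2085.11 = 824.6992 per 100000.
The crude rates (756.15 vs 1086.77) would put the Metro Area higher, but that reflects its age composition; once standardized to a common age structure, the Eastern Region has the higher underlying rate.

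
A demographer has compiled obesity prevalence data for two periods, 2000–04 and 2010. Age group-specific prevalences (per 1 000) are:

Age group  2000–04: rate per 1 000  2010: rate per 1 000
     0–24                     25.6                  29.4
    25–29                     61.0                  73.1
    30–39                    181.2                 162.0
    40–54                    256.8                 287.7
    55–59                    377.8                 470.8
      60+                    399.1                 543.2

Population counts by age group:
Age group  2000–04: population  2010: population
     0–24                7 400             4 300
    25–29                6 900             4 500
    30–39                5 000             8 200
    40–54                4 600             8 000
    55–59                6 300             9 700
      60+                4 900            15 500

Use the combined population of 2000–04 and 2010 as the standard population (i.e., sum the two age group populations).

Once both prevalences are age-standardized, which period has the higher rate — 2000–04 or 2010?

2010

Combined standard total = 85 300; weights = 0.1372, 0.1336, 0.1547, 0.1477, 0.1876, 0.2392.
2000–04: 0.1372×25.6 + 0.1336×61.0 + 0.1547×181.2 + 0.1477×256.8 + 0.1876×377.8 + 0.2392×399.1 = 243.9494 per 1 000.
2010: 0.1372×29.4 + 0.1336×73.1 + 0.1547×162.0 + 0.1477×287.7 + 0.1876×470.8 + 0.2392×543.2 = 299.5876 per 1 000.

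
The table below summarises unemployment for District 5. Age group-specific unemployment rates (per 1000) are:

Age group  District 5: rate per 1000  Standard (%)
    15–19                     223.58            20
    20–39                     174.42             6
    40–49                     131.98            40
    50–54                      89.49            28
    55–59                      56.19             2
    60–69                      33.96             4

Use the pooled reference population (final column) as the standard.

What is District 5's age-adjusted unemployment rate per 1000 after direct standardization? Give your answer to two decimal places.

Standard weights: 0.20, 0.06, 0.40, 0.28, 0.02, 0.04.
Standardized rate: 0.2000×223.58 + 0.0600×174.42 + 0.4000×131.98 + 0.2800×89.49 + 0.0200×56.19 + 0.0400×33.96 = 135.5126 per 1000.

135.51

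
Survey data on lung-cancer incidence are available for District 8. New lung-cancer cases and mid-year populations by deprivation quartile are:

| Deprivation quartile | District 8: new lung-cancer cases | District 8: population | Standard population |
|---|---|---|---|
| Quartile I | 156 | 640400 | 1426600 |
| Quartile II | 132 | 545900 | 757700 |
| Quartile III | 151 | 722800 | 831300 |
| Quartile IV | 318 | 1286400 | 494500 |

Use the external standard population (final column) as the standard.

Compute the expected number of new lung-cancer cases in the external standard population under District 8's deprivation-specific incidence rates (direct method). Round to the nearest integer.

Deprivation-specific rates per 100000 for District 8: 24.36, 24.18, 20.89, 24.72.
Expected new lung-cancer cases = Σ (standard pop × deprivation-specific rate ÷ 100000)
= 1426600×24.36/100000 + 757700×24.18/100000 + 831300×20.89/100000 + 494500×24.72/100000
= 347.52 + 183.21 + 173.67 + 122.24 = 826.64.

827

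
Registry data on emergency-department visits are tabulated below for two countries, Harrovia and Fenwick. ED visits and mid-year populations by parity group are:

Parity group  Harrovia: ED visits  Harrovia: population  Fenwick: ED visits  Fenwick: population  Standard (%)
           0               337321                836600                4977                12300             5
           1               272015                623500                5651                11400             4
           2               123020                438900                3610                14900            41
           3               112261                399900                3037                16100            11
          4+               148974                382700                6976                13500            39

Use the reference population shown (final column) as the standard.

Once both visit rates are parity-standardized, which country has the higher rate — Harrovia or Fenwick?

Fenwick

Parity-specific rates per 1000 for Harrovia: 403.205, 436.271, 280.292, 280.723, 389.271.
For Fenwick: 404.634, 495.702, 242.282, 188.634, 516.741.
Standard weights: 0.05, 0.04, 0.41, 0.11, 0.39.
Harrovia: 0.0500×403.205 + 0.0400×436.271 + 0.4100×280.292 + 0.1100×280.723 + 0.3900×389.271 = 335.2258 per 1000.
Fenwick: 0.0500×404.634 + 0.0400×495.702 + 0.4100×242.282 + 0.1100×188.634 + 0.3900×516.741 = 361.6739 per 1000.
The crude rates (370.52 vs 355.59) would put Harrovia higher, but that reflects its parity composition; once standardized to a common parity structure, Fenwick has the higher underlying rate.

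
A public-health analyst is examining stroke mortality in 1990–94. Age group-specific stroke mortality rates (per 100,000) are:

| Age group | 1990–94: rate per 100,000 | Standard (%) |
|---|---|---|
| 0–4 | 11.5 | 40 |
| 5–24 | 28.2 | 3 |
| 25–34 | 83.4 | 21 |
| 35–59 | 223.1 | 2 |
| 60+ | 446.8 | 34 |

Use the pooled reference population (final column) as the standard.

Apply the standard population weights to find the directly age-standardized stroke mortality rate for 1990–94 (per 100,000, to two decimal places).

Standard weights: 0.40, 0.03, 0.21, 0.02, 0.34.
Standardized rate: 0.4000×11.5 + 0.0300×28.2 + 0.2100×83.4 + 0.0200×223.1 + 0.3400×446.8 = 179.3340 per 100,000.

179.33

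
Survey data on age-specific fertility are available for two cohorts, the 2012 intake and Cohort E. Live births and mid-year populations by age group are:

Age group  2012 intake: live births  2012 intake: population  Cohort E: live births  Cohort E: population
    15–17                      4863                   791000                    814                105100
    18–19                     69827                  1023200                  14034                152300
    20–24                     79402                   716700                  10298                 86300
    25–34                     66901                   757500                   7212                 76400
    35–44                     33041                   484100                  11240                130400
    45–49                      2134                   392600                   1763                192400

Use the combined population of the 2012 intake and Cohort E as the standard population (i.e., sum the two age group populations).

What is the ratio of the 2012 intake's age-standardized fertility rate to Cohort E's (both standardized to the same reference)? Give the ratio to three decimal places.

Age-specific rates per 1000 for the 2012 intake: 6.148, 68.244, 110.788, 88.318, 68.252, 5.436.
For Cohort E: 7.745, 92.147, 119.328, 94.398, 86.196, 9.163.
Combined standard total = 4908000; weights = 0.1826, 0.2395, 0.1636, 0.1699, 0.1252, 0.1192.
The 2012 intake: 0.1826×6.148 + 0.2395×68.244 + 0.1636×110.788 + 0.1699×88.318 + 0.1252×68.252 + 0.1192×5.436 = 59.7926 per 1000.
Cohort E: 0.1826×7.745 + 0.2395×92.147 + 0.1636×119.328 + 0.1699×94.398 + 0.1252×86.196 + 0.1192×9.163 = 70.9303 per 1000.
Ratio = 59.7926 ÷ 70.9303 = 0.84298.

0.843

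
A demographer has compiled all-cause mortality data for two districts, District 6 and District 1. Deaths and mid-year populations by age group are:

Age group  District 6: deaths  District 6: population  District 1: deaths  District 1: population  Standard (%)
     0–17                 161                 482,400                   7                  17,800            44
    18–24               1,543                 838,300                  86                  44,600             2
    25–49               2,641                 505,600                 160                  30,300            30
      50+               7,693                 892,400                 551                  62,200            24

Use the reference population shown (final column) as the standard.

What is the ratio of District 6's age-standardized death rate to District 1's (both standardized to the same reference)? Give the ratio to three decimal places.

Age-specific rates per 100,000 for District 6: 33.37, 184.06, 522.35, 862.06.
For District 1: 39.33, 192.83, 528.05, 885.85.
Standard weights: 0.44, 0.02, 0.30, 0.24.
District 6: 0.4400×33.37 + 0.0200×184.06 + 0.3000×522.35 + 0.2400×862.06 = 381.9648 per 100,000.
District 1: 0.4400×39.33 + 0.0200×192.83 + 0.3000×528.05 + 0.2400×885.85 = 392.1802 per 100,000.
Ratio = 381.9648 ÷ 392.1802 = 0.97395.

0.974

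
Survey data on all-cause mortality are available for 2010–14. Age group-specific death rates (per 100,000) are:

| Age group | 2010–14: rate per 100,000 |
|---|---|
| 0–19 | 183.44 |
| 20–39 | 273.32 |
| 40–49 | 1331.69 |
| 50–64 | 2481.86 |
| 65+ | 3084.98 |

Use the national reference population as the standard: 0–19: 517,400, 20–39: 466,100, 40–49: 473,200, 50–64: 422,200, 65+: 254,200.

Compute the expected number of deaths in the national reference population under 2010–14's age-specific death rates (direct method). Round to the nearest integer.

26845

Expected deaths = Σ (standard pop × age-specific rate ÷ 100,000)
= 517,400×183.44/100,000 + 466,100×273.32/100,000 + 473,200×1331.69/100,000 + 422,200×2481.86/100,000 + 254,200×3084.98/100,000
= 949.12 + 1273.94 + 6301.56 + 10478.41 + 7842.02 = 26845.05.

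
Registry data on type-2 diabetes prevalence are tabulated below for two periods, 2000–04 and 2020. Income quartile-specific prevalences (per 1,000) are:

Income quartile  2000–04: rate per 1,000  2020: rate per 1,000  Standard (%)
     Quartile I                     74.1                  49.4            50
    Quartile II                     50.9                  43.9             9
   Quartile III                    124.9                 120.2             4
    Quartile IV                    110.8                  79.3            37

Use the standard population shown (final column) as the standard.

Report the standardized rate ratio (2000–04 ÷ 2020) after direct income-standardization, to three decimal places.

1.395

Standard weights: 0.50, 0.09, 0.04, 0.37.
2000–04: 0.5000×74.1 + 0.0900×50.9 + 0.0400×124.9 + 0.3700×110.8 = 87.6230 per 1,000.
2020: 0.5000×49.4 + 0.0900×43.9 + 0.0400×120.2 + 0.3700×79.3 = 62.8000 per 1,000.
Ratio = 87.6230 ÷ 62.8000 = 1.39527.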